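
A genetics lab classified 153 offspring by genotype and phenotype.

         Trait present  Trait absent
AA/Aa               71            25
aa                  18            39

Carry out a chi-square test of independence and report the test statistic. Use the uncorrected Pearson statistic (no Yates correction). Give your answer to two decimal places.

Row totals: 96, 57. Column totals: 89, 64. Grand total N = 153.
Expected counts (row total × column total / N):
  AA/Aa, Trait present: 96×89/153 = 55.843
  AA/Aa, Trait absent: 96×64/153 = 40.157
  aa, Trait present: 57×89/153 = 33.157
  aa, Trait absent: 57×64/153 = 23.843
Contributions (O − E)²/E:
  (71 − 55.843)²/55.843 = 4.1139
  (25 − 40.157)²/40.157 = 5.7209
  (18 − 33.157)²/33.157 = 6.9287
  (39 − 23.843)²/23.843 = 9.6353
χ² = 4.1139 + 5.7209 + 6.9287 + 9.6353 = 26.40

26.40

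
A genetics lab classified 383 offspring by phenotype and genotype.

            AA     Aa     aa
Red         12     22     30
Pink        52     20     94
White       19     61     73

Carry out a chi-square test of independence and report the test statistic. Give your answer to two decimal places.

39.49

Row totals: 64, 166, 153. Column totals: 83, 103, 197. Grand total N = 383.
Expected counts (row total × column total / N):
  Red, AA: 64×83/383 = 13.869
  Red, Aa: 64×103/383 = 17.211
  Red, aa: 64×197/383 = 32.919
  Pink, AA: 166×83/383 = 35.974
  Pink, Aa: 166×103/383 = 44.642
  Pink, aa: 166×197/383 = 85.384
  White, AA: 153×83/383 = 33.157
  White, Aa: 153×103/383 = 41.146
  White, aa: 153×197/383 = 78.697
Contributions (O − E)²/E:
  (12 − 13.869)²/13.869 = 0.2519
  (22 − 17.211)²/17.211 = 1.3326
  (30 − 32.919)²/32.919 = 0.2588
  (52 − 35.974)²/35.974 = 7.1394
  (20 − 44.642)²/44.642 = 13.6022
  (94 − 85.384)²/85.384 = 0.8694
  (19 − 33.157)²/33.157 = 6.0446
  (61 − 41.146)²/41.146 = 9.5801
  (73 − 78.697)²/78.697 = 0.4124
χ² = 0.2519 + 1.3326 + 0.2588 + 7.1394 + 13.6022 + 0.8694 + 6.0446 + 9.5801 + 0.4124 = 39.49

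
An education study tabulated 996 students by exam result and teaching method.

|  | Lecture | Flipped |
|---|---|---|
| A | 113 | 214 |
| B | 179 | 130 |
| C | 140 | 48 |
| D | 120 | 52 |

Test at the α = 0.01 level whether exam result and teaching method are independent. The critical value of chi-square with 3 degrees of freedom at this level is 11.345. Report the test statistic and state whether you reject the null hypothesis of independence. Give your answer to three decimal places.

100.340; reject H₀

Row totals: 327, 309, 188, 172. Column totals: 552, 444. Grand total N = 996.
Expected counts (row total × column total / N):
  A, Lecture: 327×552/996 = 181.2289
  A, Flipped: 327×444/996 = 145.7711
  B, Lecture: 309×552/996 = 171.2530
  B, Flipped: 309×444/996 = 137.7470
  C, Lecture: 188×552/996 = 104.1928
  C, Flipped: 188×444/996 = 83.8072
  D, Lecture: 172×552/996 = 95.3253
  D, Flipped: 172×444/996 = 76.6747
Contributions (O − E)²/E:
  (113 − 181.2289)²/181.2289 = 25.6868
  (214 − 145.7711)²/145.7711 = 31.9349
  (179 − 171.2530)²/171.2530 = 0.3505
  (130 − 137.7470)²/137.7470 = 0.4357
  (140 − 104.1928)²/104.1928 = 12.3056
  (48 − 83.8072)²/83.8072 = 15.2989
  (120 − 95.3253)²/95.3253 = 6.3870
  (52 − 76.6747)²/76.6747 = 7.9406
χ² = 25.6868 + 31.9349 + 0.3505 + 0.4357 + 12.3056 + 15.2989 + 6.3870 + 7.9406 = 100.340
df = (4−1)(2−1) = 3. Since 100.340 > 11.345, reject the null hypothesis of independence at α = 0.01.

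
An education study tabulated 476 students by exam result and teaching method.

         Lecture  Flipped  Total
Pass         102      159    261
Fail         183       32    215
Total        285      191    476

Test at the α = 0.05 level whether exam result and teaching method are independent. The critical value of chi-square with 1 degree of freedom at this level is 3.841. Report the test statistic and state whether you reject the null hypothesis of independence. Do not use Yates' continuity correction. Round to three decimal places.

103.992; reject H₀

Grand total N = 476.
Expected counts (row total × column total / N):
  Pass, Lecture: 261×285/476 = 156.2710
  Pass, Flipped: 261×191/476 = 104.7290
  Fail, Lecture: 215×285/476 = 128.7290
  Fail, Flipped: 215×191/476 = 86.2710
Contributions (O − E)²/E:
  (102 − 156.2710)²/156.2710 = 18.8477
  (159 − 104.7290)²/104.7290 = 28.1235
  (183 − 128.7290)²/128.7290 = 22.8802
  (32 − 86.2710)²/86.2710 = 34.1406
χ² = 18.8477 + 28.1235 + 22.8802 + 34.1406 = 103.992
df = (2−1)(2−1) = 1. Since 103.992 > 3.841, reject the null hypothesis of independence at α = 0.05.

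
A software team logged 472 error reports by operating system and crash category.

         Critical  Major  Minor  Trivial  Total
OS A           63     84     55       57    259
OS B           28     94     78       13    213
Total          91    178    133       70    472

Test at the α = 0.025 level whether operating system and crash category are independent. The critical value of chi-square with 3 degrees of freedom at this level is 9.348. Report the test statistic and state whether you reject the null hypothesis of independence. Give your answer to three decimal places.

41.570; reject H₀

Grand total N = 472.
Expected counts (row total × column total / N):
  OS A, Critical: 259×91/472 = 49.9343
  OS A, Major: 259×178/472 = 97.6737
  OS A, Minor: 259×133/472 = 72.9809
  OS A, Trivial: 259×70/472 = 38.4110
  OS B, Critical: 213×91/472 = 41.0657
  OS B, Major: 213×178/472 = 80.3263
  OS B, Minor: 213×133/472 = 60.0191
  OS B, Trivial: 213×70/472 = 31.5890
Contributions (O − E)²/E:
  (63 − 49.9343)²/49.9343 = 3.4187
  (84 − 97.6737)²/97.6737 = 1.9142
  (55 − 72.9809)²/72.9809 = 4.4301
  (57 − 38.4110)²/38.4110 = 8.9961
  (28 − 41.0657)²/41.0657 = 4.1571
  (94 − 80.3263)²/80.3263 = 2.3276
  (78 − 60.0191)²/60.0191 = 5.3868
  (13 − 31.5890)²/31.5890 = 10.9390
χ² = 3.4187 + 1.9142 + 4.4301 + 8.9961 + 4.1571 + 2.3276 + 5.3868 + 10.9390 = 41.570
df = (2−1)(4−1) = 3. Since 41.570 > 9.348, reject the null hypothesis of independence at α = 0.025.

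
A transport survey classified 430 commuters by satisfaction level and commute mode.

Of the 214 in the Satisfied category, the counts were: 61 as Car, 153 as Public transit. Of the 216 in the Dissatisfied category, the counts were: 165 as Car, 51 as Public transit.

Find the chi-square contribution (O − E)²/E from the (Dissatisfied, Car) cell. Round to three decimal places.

23.339

Row total (Dissatisfied) = 216; column total (Car) = 226; N = 430.
Expected count E = 216 × 226 / 430 = 113.5256.
Contribution = (O − E)²/E = (165 − 113.5256)² / 113.5256 = 23.339.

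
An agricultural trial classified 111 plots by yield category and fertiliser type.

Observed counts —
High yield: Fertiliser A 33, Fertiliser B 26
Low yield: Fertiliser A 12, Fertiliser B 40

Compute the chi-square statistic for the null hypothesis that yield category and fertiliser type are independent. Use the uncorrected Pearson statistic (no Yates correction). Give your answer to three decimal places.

Row totals: 59, 52. Column totals: 45, 66. Grand total N = 111.
Expected counts (row total × column total / N):
  High yield, Fertiliser A: 59×45/111 = 23.91892
  High yield, Fertiliser B: 59×66/111 = 35.08108
  Low yield, Fertiliser A: 52×45/111 = 21.08108
  Low yield, Fertiliser B: 52×66/111 = 30.91892
Contributions (O − E)²/E:
  (33 − 23.91892)²/23.91892 = 3.4477
  (26 − 35.08108)²/35.08108 = 2.3507
  (12 − 21.08108)²/21.08108 = 3.9118
  (40 − 30.91892)²/30.91892 = 2.6672
χ² = 3.4477 + 2.3507 + 3.9118 + 2.6672 = 12.377

12.377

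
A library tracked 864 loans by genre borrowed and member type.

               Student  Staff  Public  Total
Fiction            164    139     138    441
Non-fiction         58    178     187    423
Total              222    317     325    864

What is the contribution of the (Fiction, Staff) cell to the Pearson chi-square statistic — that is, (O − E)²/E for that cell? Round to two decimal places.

Row total (Fiction) = 441; column total (Staff) = 317; N = 864.
Expected count E = 441 × 317 / 864 = 161.802.
Contribution = (O − E)²/E = (139 − 161.802)² / 161.802 = 3.21.

3.21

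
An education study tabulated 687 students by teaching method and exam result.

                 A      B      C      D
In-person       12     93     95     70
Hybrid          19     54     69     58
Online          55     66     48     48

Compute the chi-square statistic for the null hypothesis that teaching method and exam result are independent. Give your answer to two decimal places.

55.93

Row totals: 270, 200, 217. Column totals: 86, 213, 212, 176. Grand total N = 687.
Expected counts (row total × column total / N):
  In-person, A: 270×86/687 = 33.7991
  In-person, B: 270×213/687 = 83.7118
  In-person, C: 270×212/687 = 83.3188
  In-person, D: 270×176/687 = 69.1703
  Hybrid, A: 200×86/687 = 25.0364
  Hybrid, B: 200×213/687 = 62.0087
  Hybrid, C: 200×212/687 = 61.7176
  Hybrid, D: 200×176/687 = 51.2373
  Online, A: 217×86/687 = 27.1645
  Online, B: 217×213/687 = 67.2795
  Online, C: 217×212/687 = 66.9636
  Online, D: 217×176/687 = 55.5924
Contributions (O − E)²/E:
  (12 − 33.7991)²/33.7991 = 14.0596
  (93 − 83.7118)²/83.7118 = 1.0306
  (95 − 83.3188)²/83.3188 = 1.6377
  (70 − 69.1703)²/69.1703 = 0.0100
  (19 − 25.0364)²/25.0364 = 1.4554
  (54 − 62.0087)²/62.0087 = 1.0344
  (69 − 61.7176)²/61.7176 = 0.8593
  (58 − 51.2373)²/51.2373 = 0.8926
  (55 − 27.1645)²/27.1645 = 28.5231
  (66 − 67.2795)²/67.2795 = 0.0243
  (48 − 66.9636)²/66.9636 = 5.3704
  (48 − 55.5924)²/55.5924 = 1.0369
χ² = 14.0596 + 1.0306 + 1.6377 + 0.0100 + 1.4554 + 1.0344 + 0.8593 + 0.8926 + 28.5231 + 0.0243 + 5.3704 + 1.0369 = 55.93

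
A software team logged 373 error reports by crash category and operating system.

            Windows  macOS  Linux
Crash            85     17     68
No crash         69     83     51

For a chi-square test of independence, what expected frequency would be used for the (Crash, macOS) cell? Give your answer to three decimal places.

Row total (Crash) = 170; column total (macOS) = 100; grand total N = 373.
Expected count = (row total × column total) / N = 170 × 100 / 373 = 45.576.

45.576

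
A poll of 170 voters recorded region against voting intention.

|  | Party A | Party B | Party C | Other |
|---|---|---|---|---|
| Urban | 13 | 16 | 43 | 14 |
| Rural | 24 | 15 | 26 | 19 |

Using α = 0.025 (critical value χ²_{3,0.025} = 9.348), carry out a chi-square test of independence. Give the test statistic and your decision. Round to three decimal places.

Row totals: 86, 84. Column totals: 37, 31, 69, 33. Grand total N = 170.
Expected counts (row total × column total / N):
  Urban, Party A: 86×37/170 = 18.7176
  Urban, Party B: 86×31/170 = 15.6824
  Urban, Party C: 86×69/170 = 34.9059
  Urban, Other: 86×33/170 = 16.6941
  Rural, Party A: 84×37/170 = 18.2824
  Rural, Party B: 84×31/170 = 15.3176
  Rural, Party C: 84×69/170 = 34.0941
  Rural, Other: 84×33/170 = 16.3059
Contributions (O − E)²/E:
  (13 − 18.7176)²/18.7176 = 1.7465
  (16 − 15.6824)²/15.6824 = 0.0064
  (43 − 34.9059)²/34.9059 = 1.8769
  (14 − 16.6941)²/16.6941 = 0.4348
  (24 − 18.2824)²/18.2824 = 1.7881
  (15 − 15.3176)²/15.3176 = 0.0066
  (26 − 34.0941)²/34.0941 = 1.9216
  (19 − 16.3059)²/16.3059 = 0.4451
χ² = 1.7465 + 0.0064 + 1.8769 + 0.4348 + 1.7881 + 0.0066 + 1.9216 + 0.4451 = 8.226
df = (2−1)(4−1) = 3. Since 8.226 < 9.348, fail to reject the null hypothesis of independence at α = 0.025.

8.226; fail to reject H₀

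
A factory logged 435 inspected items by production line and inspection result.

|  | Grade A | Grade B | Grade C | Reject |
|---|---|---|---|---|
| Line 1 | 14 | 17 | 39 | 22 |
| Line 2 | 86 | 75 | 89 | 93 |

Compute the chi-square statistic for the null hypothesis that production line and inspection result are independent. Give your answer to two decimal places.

Row totals: 92, 343. Column totals: 100, 92, 128, 115. Grand total N = 435.
Expected counts (row total × column total / N):
  Line 1, Grade A: 92×100/435 = 21.149
  Line 1, Grade B: 92×92/435 = 19.457
  Line 1, Grade C: 92×128/435 = 27.071
  Line 1, Reject: 92×115/435 = 24.322
  Line 2, Grade A: 343×100/435 = 78.851
  Line 2, Grade B: 343×92/435 = 72.543
  Line 2, Grade C: 343×128/435 = 100.929
  Line 2, Reject: 343×115/435 = 90.678
Contributions (O − E)²/E:
  (14 − 21.149)²/21.149 = 2.4166
  (17 − 19.457)²/19.457 = 0.3103
  (39 − 27.071)²/27.071 = 5.2566
  (22 − 24.322)²/24.322 = 0.2217
  (86 − 78.851)²/78.851 = 0.6482
  (75 − 72.543)²/72.543 = 0.0832
  (89 − 100.929)²/100.929 = 1.4099
  (93 − 90.678)²/90.678 = 0.0595
χ² = 2.4166 + 0.3103 + 5.2566 + 0.2217 + 0.6482 + 0.0832 + 1.4099 + 0.0595 = 10.41

10.41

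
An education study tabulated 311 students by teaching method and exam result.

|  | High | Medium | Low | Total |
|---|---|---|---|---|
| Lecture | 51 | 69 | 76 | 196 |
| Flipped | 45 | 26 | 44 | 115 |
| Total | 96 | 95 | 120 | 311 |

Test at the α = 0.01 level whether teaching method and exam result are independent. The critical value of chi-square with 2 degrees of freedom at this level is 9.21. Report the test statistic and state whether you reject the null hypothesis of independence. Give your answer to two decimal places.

7.80; fail to reject H₀

Grand total N = 311.
Expected counts (row total × column total / N):
  Lecture, High: 196×96/311 = 60.5016
  Lecture, Medium: 196×95/311 = 59.8714
  Lecture, Low: 196×120/311 = 75.6270
  Flipped, High: 115×96/311 = 35.4984
  Flipped, Medium: 115×95/311 = 35.1286
  Flipped, Low: 115×120/311 = 44.3730
Contributions (O − E)²/E:
  (51 − 60.5016)²/60.5016 = 1.4922
  (69 − 59.8714)²/59.8714 = 1.3918
  (76 − 75.6270)²/75.6270 = 0.0018
  (45 − 35.4984)²/35.4984 = 2.5432
  (26 − 35.1286)²/35.1286 = 2.3722
  (44 − 44.3730)²/44.3730 = 0.0031
χ² = 1.4922 + 1.3918 + 0.0018 + 2.5432 + 2.3722 + 0.0031 = 7.80
df = (2−1)(3−1) = 2. Since 7.80 < 9.21, fail to reject the null hypothesis of independence at α = 0.01.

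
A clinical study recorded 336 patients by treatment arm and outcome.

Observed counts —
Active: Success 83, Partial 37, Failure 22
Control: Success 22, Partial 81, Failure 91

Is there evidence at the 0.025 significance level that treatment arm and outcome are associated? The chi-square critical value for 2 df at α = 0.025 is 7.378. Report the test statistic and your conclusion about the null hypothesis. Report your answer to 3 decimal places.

Row totals: 142, 194. Column totals: 105, 118, 113. Grand total N = 336.
Expected counts (row total × column total / N):
  Active, Success: 142×105/336 = 44.3750
  Active, Partial: 142×118/336 = 49.8690
  Active, Failure: 142×113/336 = 47.7560
  Control, Success: 194×105/336 = 60.6250
  Control, Partial: 194×118/336 = 68.1310
  Control, Failure: 194×113/336 = 65.2440
Contributions (O − E)²/E:
  (83 − 44.3750)²/44.3750 = 33.6201
  (37 − 49.8690)²/49.8690 = 3.3209
  (22 − 47.7560)²/47.7560 = 13.8909
  (22 − 60.6250)²/60.6250 = 24.6085
  (81 − 68.1310)²/68.1310 = 2.4308
  (91 − 65.2440)²/65.2440 = 10.1675
χ² = 33.6201 + 3.3209 + 13.8909 + 24.6085 + 2.4308 + 10.1675 = 88.039
df = (2−1)(3−1) = 2. Since 88.039 > 7.378, reject the null hypothesis of independence at α = 0.025.

88.039; reject H₀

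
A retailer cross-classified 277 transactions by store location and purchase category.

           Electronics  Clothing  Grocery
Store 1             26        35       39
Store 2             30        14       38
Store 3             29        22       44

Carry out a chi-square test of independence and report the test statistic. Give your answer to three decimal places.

Row totals: 100, 82, 95. Column totals: 85, 71, 121. Grand total N = 277.
Expected counts (row total × column total / N):
  Store 1, Electronics: 100×85/277 = 30.6859
  Store 1, Clothing: 100×71/277 = 25.6318
  Store 1, Grocery: 100×121/277 = 43.6823
  Store 2, Electronics: 82×85/277 = 25.1625
  Store 2, Clothing: 82×71/277 = 21.0181
  Store 2, Grocery: 82×121/277 = 35.8195
  Store 3, Electronics: 95×85/277 = 29.1516
  Store 3, Clothing: 95×71/277 = 24.3502
  Store 3, Grocery: 95×121/277 = 41.4982
Contributions (O − E)²/E:
  (26 − 30.6859)²/30.6859 = 0.7156
  (35 − 25.6318)²/25.6318 = 3.4240
  (39 − 43.6823)²/43.6823 = 0.5019
  (30 − 25.1625)²/25.1625 = 0.9300
  (14 − 21.0181)²/21.0181 = 2.3434
  (38 − 35.8195)²/35.8195 = 0.1327
  (29 − 29.1516)²/29.1516 = 0.0008
  (22 − 24.3502)²/24.3502 = 0.2268
  (44 − 41.4982)²/41.4982 = 0.1508
χ² = 0.7156 + 3.4240 + 0.5019 + 0.9300 + 2.3434 + 0.1327 + 0.0008 + 0.2268 + 0.1508 = 8.426

8.426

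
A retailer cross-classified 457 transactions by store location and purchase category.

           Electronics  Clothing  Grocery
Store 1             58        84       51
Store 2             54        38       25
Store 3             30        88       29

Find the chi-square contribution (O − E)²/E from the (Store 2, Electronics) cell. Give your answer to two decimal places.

8.56

Row total (Store 2) = 117; column total (Electronics) = 142; N = 457.
Expected count E = 117 × 142 / 457 = 36.3545.
Contribution = (O − E)²/E = (54 − 36.3545)² / 36.3545 = 8.56.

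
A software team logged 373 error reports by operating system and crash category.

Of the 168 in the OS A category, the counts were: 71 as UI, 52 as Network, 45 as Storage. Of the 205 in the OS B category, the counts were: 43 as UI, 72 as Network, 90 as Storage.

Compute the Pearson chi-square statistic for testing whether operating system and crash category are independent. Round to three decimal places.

Row totals: 168, 205. Column totals: 114, 124, 135. Grand total N = 373.
Expected counts (row total × column total / N):
  OS A, UI: 168×114/373 = 51.3458
  OS A, Network: 168×124/373 = 55.8499
  OS A, Storage: 168×135/373 = 60.8043
  OS B, UI: 205×114/373 = 62.6542
  OS B, Network: 205×124/373 = 68.1501
  OS B, Storage: 205×135/373 = 74.1957
Contributions (O − E)²/E:
  (71 − 51.3458)²/51.3458 = 7.5233
  (52 − 55.8499)²/55.8499 = 0.2654
  (45 − 60.8043)²/60.8043 = 4.1079
  (43 − 62.6542)²/62.6542 = 6.1654
  (72 − 68.1501)²/68.1501 = 0.2175
  (90 − 74.1957)²/74.1957 = 3.3664
χ² = 7.5233 + 0.2654 + 4.1079 + 6.1654 + 0.2175 + 3.3664 = 21.646

21.646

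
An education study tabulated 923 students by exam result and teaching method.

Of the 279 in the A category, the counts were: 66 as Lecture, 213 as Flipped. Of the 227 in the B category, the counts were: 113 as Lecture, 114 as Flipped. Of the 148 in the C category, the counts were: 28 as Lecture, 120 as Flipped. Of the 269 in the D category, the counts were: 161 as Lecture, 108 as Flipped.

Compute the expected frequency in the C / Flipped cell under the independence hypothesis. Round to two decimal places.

Row total (C) = 148; column total (Flipped) = 555; grand total N = 923.
Expected count = (row total × column total) / N = 148 × 555 / 923 = 88.99.

88.99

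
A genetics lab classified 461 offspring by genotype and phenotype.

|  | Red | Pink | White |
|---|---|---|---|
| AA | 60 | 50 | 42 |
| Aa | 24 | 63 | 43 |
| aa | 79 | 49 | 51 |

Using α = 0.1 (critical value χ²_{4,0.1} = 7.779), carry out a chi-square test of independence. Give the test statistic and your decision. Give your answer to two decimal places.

Row totals: 152, 130, 179. Column totals: 163, 162, 136. Grand total N = 461.
Expected counts (row total × column total / N):
  AA, Red: 152×163/461 = 53.744
  AA, Pink: 152×162/461 = 53.414
  AA, White: 152×136/461 = 44.842
  Aa, Red: 130×163/461 = 45.965
  Aa, Pink: 130×162/461 = 45.683
  Aa, White: 130×136/461 = 38.351
  aa, Red: 179×163/461 = 63.291
  aa, Pink: 179×162/461 = 62.902
  aa, White: 179×136/461 = 52.807
Contributions (O − E)²/E:
  (60 − 53.744)²/53.744 = 0.7282
  (50 − 53.414)²/53.414 = 0.2182
  (42 − 44.842)²/44.842 = 0.1801
  (24 − 45.965)²/45.965 = 10.4963
  (63 − 45.683)²/45.683 = 6.5643
  (43 − 38.351)²/38.351 = 0.5636
  (79 − 63.291)²/63.291 = 3.8990
  (49 − 62.902)²/62.902 = 3.0725
  (51 − 52.807)²/52.807 = 0.0618
χ² = 0.7282 + 0.2182 + 0.1801 + 10.4963 + 6.5643 + 0.5636 + 3.8990 + 3.0725 + 0.0618 = 25.78
df = (3−1)(3−1) = 4. Since 25.78 > 7.779, reject the null hypothesis of independence at α = 0.1.

25.78; reject H₀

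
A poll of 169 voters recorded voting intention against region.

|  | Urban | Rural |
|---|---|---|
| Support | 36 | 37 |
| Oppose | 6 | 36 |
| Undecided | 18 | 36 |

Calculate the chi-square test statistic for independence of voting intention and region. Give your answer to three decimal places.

14.450

Row totals: 73, 42, 54. Column totals: 60, 109. Grand total N = 169.
Expected counts (row total × column total / N):
  Support, Urban: 73×60/169 = 25.91716
  Support, Rural: 73×109/169 = 47.08284
  Oppose, Urban: 42×60/169 = 14.91124
  Oppose, Rural: 42×109/169 = 27.08876
  Undecided, Urban: 54×60/169 = 19.17160
  Undecided, Rural: 54×109/169 = 34.82840
Contributions (O − E)²/E:
  (36 − 25.91716)²/25.91716 = 3.9226
  (37 − 47.08284)²/47.08284 = 2.1593
  (6 − 14.91124)²/14.91124 = 5.3255
  (36 − 27.08876)²/27.08876 = 2.9315
  (18 − 19.17160)²/19.17160 = 0.0716
  (36 − 34.82840)²/34.82840 = 0.0394
χ² = 3.9226 + 2.1593 + 5.3255 + 2.9315 + 0.0716 + 0.0394 = 14.450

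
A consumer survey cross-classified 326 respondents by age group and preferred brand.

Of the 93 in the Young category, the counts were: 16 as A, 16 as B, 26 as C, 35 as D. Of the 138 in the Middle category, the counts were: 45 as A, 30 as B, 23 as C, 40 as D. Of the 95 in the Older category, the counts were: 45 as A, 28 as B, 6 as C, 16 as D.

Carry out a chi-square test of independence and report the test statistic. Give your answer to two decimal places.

36.79

Row totals: 93, 138, 95. Column totals: 106, 74, 55, 91. Grand total N = 326.
Expected counts (row total × column total / N):
  Young, A: 93×106/326 = 30.2393
  Young, B: 93×74/326 = 21.1104
  Young, C: 93×55/326 = 15.6902
  Young, D: 93×91/326 = 25.9601
  Middle, A: 138×106/326 = 44.8712
  Middle, B: 138×74/326 = 31.3252
  Middle, C: 138×55/326 = 23.2822
  Middle, D: 138×91/326 = 38.5215
  Older, A: 95×106/326 = 30.8896
  Older, B: 95×74/326 = 21.5644
  Older, C: 95×55/326 = 16.0276
  Older, D: 95×91/326 = 26.5184
Contributions (O − E)²/E:
  (16 − 30.2393)²/30.2393 = 6.7051
  (16 − 21.1104)²/21.1104 = 1.2371
  (26 − 15.6902)²/15.6902 = 6.7744
  (35 − 25.9601)²/25.9601 = 3.1479
  (45 − 44.8712)²/44.8712 = 0.0004
  (30 − 31.3252)²/31.3252 = 0.0561
  (23 − 23.2822)²/23.2822 = 0.0034
  (40 − 38.5215)²/38.5215 = 0.0567
  (45 − 30.8896)²/30.8896 = 6.4456
  (28 − 21.5644)²/21.5644 = 1.9206
  (6 − 16.0276)²/16.0276 = 6.2737
  (16 − 26.5184)²/26.5184 = 4.1721
χ² = 6.7051 + 1.2371 + 6.7744 + 3.1479 + 0.0004 + 0.0561 + 0.0034 + 0.0567 + 6.4456 + 1.9206 + 6.2737 + 4.1721 = 36.79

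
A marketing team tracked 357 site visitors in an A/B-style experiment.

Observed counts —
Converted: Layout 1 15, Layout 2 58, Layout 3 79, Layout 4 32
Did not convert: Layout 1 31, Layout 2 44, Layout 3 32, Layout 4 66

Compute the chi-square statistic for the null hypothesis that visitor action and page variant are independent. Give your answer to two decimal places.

38.88

Row totals: 184, 173. Column totals: 46, 102, 111, 98. Grand total N = 357.
Expected counts (row total × column total / N):
  Converted, Layout 1: 184×46/357 = 23.709
  Converted, Layout 2: 184×102/357 = 52.571
  Converted, Layout 3: 184×111/357 = 57.210
  Converted, Layout 4: 184×98/357 = 50.510
  Did not convert, Layout 1: 173×46/357 = 22.291
  Did not convert, Layout 2: 173×102/357 = 49.429
  Did not convert, Layout 3: 173×111/357 = 53.790
  Did not convert, Layout 4: 173×98/357 = 47.490
Contributions (O − E)²/E:
  (15 − 23.709)²/23.709 = 3.1991
  (58 − 52.571)²/52.571 = 0.5607
  (79 − 57.210)²/57.210 = 8.2993
  (32 − 50.510)²/50.510 = 6.7832
  (31 − 22.291)²/22.291 = 3.4026
  (44 − 49.429)²/49.429 = 0.5963
  (32 − 53.790)²/53.790 = 8.8270
  (66 − 47.490)²/47.490 = 7.2146
χ² = 3.1991 + 0.5607 + 8.2993 + 6.7832 + 3.4026 + 0.5963 + 8.8270 + 7.2146 = 38.88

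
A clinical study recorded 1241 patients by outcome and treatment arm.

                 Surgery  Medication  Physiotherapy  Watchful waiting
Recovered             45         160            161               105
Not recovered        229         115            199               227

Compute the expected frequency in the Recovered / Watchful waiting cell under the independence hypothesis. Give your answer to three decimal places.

Row total (Recovered) = 471; column total (Watchful waiting) = 332; grand total N = 1241.
Expected count = (row total × column total) / N = 471 × 332 / 1241 = 126.005.

126.005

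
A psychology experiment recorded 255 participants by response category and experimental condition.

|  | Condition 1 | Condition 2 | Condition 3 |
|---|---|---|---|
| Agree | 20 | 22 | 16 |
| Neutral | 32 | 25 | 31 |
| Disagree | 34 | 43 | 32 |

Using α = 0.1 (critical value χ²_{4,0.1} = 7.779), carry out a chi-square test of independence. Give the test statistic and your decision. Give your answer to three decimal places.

Row totals: 58, 88, 109. Column totals: 86, 90, 79. Grand total N = 255.
Expected counts (row total × column total / N):
  Agree, Condition 1: 58×86/255 = 19.5608
  Agree, Condition 2: 58×90/255 = 20.4706
  Agree, Condition 3: 58×79/255 = 17.9686
  Neutral, Condition 1: 88×86/255 = 29.6784
  Neutral, Condition 2: 88×90/255 = 31.0588
  Neutral, Condition 3: 88×79/255 = 27.2627
  Disagree, Condition 1: 109×86/255 = 36.7608
  Disagree, Condition 2: 109×90/255 = 38.4706
  Disagree, Condition 3: 109×79/255 = 33.7686
Contributions (O − E)²/E:
  (20 − 19.5608)²/19.5608 = 0.0099
  (22 − 20.4706)²/20.4706 = 0.1143
  (16 − 17.9686)²/17.9686 = 0.2157
  (32 − 29.6784)²/29.6784 = 0.1816
  (25 − 31.0588)²/31.0588 = 1.1819
  (31 − 27.2627)²/27.2627 = 0.5123
  (34 − 36.7608)²/36.7608 = 0.2073
  (43 − 38.4706)²/38.4706 = 0.5333
  (32 − 33.7686)²/33.7686 = 0.0926
χ² = 0.0099 + 0.1143 + 0.2157 + 0.1816 + 1.1819 + 0.5123 + 0.2073 + 0.5333 + 0.0926 = 3.049
df = (3−1)(3−1) = 4. Since 3.049 < 7.779, fail to reject the null hypothesis of independence at α = 0.1.

3.049; fail to reject H₀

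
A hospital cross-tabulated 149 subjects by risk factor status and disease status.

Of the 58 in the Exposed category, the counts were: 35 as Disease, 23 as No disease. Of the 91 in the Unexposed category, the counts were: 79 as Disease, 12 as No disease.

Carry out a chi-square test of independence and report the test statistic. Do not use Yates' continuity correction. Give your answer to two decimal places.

13.81

Row totals: 58, 91. Column totals: 114, 35. Grand total N = 149.
Expected counts (row total × column total / N):
  Exposed, Disease: 58×114/149 = 44.376
  Exposed, No disease: 58×35/149 = 13.624
  Unexposed, Disease: 91×114/149 = 69.624
  Unexposed, No disease: 91×35/149 = 21.376
Contributions (O − E)²/E:
  (35 − 44.376)²/44.376 = 1.9810
  (23 − 13.624)²/13.624 = 6.4525
  (79 − 69.624)²/69.624 = 1.2626
  (12 − 21.376)²/21.376 = 4.1125
χ² = 1.9810 + 6.4525 + 1.2626 + 4.1125 = 13.81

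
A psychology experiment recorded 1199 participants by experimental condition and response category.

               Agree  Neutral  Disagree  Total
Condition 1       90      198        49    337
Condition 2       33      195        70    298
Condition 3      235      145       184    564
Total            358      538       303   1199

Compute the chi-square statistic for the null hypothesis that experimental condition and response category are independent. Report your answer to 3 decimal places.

Grand total N = 1199.
Expected counts (row total × column total / N):
  Condition 1, Agree: 337×358/1199 = 100.6222
  Condition 1, Neutral: 337×538/1199 = 151.2143
  Condition 1, Disagree: 337×303/1199 = 85.1635
  Condition 2, Agree: 298×358/1199 = 88.9775
  Condition 2, Neutral: 298×538/1199 = 133.7148
  Condition 2, Disagree: 298×303/1199 = 75.3078
  Condition 3, Agree: 564×358/1199 = 168.4003
  Condition 3, Neutral: 564×538/1199 = 253.0709
  Condition 3, Disagree: 564×303/1199 = 142.5288
Contributions (O − E)²/E:
  (90 − 100.6222)²/100.6222 = 1.1213
  (198 − 151.2143)²/151.2143 = 14.4755
  (49 − 85.1635)²/85.1635 = 15.3563
  (33 − 88.9775)²/88.9775 = 35.2165
  (195 − 133.7148)²/133.7148 = 28.0887
  (70 − 75.3078)²/75.3078 = 0.3741
  (235 − 168.4003)²/168.4003 = 26.3391
  (145 − 253.0709)²/253.0709 = 46.1504
  (184 − 142.5288)²/142.5288 = 12.0668
χ² = 1.1213 + 14.4755 + 15.3563 + 35.2165 + 28.0887 + 0.3741 + 26.3391 + 46.1504 + 12.0668 = 179.189

179.189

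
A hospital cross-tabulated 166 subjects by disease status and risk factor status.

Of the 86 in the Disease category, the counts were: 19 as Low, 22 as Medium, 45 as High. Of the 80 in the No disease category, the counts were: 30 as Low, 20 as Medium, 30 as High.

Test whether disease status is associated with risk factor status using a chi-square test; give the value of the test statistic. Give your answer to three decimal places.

5.355

Row totals: 86, 80. Column totals: 49, 42, 75. Grand total N = 166.
Expected counts (row total × column total / N):
  Disease, Low: 86×49/166 = 25.3855
  Disease, Medium: 86×42/166 = 21.7590
  Disease, High: 86×75/166 = 38.8554
  No disease, Low: 80×49/166 = 23.6145
  No disease, Medium: 80×42/166 = 20.2410
  No disease, High: 80×75/166 = 36.1446
Contributions (O − E)²/E:
  (19 − 25.3855)²/25.3855 = 1.6062
  (22 − 21.7590)²/21.7590 = 0.0027
  (45 − 38.8554)²/38.8554 = 0.9717
  (30 − 23.6145)²/23.6145 = 1.7267
  (20 − 20.2410)²/20.2410 = 0.0029
  (30 − 36.1446)²/36.1446 = 1.0446
χ² = 1.6062 + 0.0027 + 0.9717 + 1.7267 + 0.0029 + 1.0446 = 5.355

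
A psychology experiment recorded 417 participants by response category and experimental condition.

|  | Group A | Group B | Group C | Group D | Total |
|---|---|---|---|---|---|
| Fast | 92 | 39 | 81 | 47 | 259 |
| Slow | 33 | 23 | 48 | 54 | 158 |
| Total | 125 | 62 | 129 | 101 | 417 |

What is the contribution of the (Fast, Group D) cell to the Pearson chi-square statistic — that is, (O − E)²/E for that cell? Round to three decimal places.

3.945

Row total (Fast) = 259; column total (Group D) = 101; N = 417.
Expected count E = 259 × 101 / 417 = 62.7314.
Contribution = (O − E)²/E = (47 − 62.7314)² / 62.7314 = 3.945.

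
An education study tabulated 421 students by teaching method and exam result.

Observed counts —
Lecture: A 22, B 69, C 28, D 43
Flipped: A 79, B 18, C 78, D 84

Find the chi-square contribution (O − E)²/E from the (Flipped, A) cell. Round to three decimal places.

4.577

Row total (Flipped) = 259; column total (A) = 101; N = 421.
Expected count E = 259 × 101 / 421 = 62.1354.
Contribution = (O − E)²/E = (79 − 62.1354)² / 62.1354 = 4.577.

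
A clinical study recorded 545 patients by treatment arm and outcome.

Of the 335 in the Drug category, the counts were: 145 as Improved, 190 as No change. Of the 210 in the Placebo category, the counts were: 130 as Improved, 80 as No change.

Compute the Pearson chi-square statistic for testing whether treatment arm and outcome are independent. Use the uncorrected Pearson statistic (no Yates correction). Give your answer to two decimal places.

17.91

Row totals: 335, 210. Column totals: 275, 270. Grand total N = 545.
Expected counts (row total × column total / N):
  Drug, Improved: 335×275/545 = 169.037
  Drug, No change: 335×270/545 = 165.963
  Placebo, Improved: 210×275/545 = 105.963
  Placebo, No change: 210×270/545 = 104.037
Contributions (O − E)²/E:
  (145 − 169.037)²/169.037 = 3.4181
  (190 − 165.963)²/165.963 = 3.4814
  (130 − 105.963)²/105.963 = 5.4526
  (80 − 104.037)²/104.037 = 5.5536
χ² = 3.4181 + 3.4814 + 5.4526 + 5.5536 = 17.91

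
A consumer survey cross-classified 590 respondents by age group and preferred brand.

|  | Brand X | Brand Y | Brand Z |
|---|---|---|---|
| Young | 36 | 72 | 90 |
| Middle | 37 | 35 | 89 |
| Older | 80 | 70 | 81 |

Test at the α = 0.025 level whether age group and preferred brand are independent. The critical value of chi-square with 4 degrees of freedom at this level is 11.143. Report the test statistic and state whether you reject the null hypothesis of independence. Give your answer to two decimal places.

27.14; reject H₀

Row totals: 198, 161, 231. Column totals: 153, 177, 260. Grand total N = 590.
Expected counts (row total × column total / N):
  Young, Brand X: 198×153/590 = 51.346
  Young, Brand Y: 198×177/590 = 59.400
  Young, Brand Z: 198×260/590 = 87.254
  Middle, Brand X: 161×153/590 = 41.751
  Middle, Brand Y: 161×177/590 = 48.300
  Middle, Brand Z: 161×260/590 = 70.949
  Older, Brand X: 231×153/590 = 59.903
  Older, Brand Y: 231×177/590 = 69.300
  Older, Brand Z: 231×260/590 = 101.797
Contributions (O − E)²/E:
  (36 − 51.346)²/51.346 = 4.5865
  (72 − 59.400)²/59.400 = 2.6727
  (90 − 87.254)²/87.254 = 0.0864
  (37 − 41.751)²/41.751 = 0.5406
  (35 − 48.300)²/48.300 = 3.6623
  (89 − 70.949)²/70.949 = 4.5926
  (80 − 59.903)²/59.903 = 6.7424
  (70 − 69.300)²/69.300 = 0.0071
  (81 − 101.797)²/101.797 = 4.2488
χ² = 4.5865 + 2.6727 + 0.0864 + 0.5406 + 3.6623 + 4.5926 + 6.7424 + 0.0071 + 4.2488 = 27.14
df = (3−1)(3−1) = 4. Since 27.14 > 11.143, reject the null hypothesis of independence at α = 0.025.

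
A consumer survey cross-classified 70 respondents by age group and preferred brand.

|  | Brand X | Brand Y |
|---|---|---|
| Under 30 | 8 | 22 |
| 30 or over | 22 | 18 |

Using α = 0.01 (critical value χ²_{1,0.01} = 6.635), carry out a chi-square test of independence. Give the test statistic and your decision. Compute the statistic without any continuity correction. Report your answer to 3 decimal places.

5.619; fail to reject H₀

Row totals: 30, 40. Column totals: 30, 40. Grand total N = 70.
Expected counts (row total × column total / N):
  Under 30, Brand X: 30×30/70 = 12.8571
  Under 30, Brand Y: 30×40/70 = 17.1429
  30 or over, Brand X: 40×30/70 = 17.1429
  30 or over, Brand Y: 40×40/70 = 22.8571
Contributions (O − E)²/E:
  (8 − 12.8571)²/12.8571 = 1.8349
  (22 − 17.1429)²/17.1429 = 1.3762
  (22 − 17.1429)²/17.1429 = 1.3762
  (18 − 22.8571)²/22.8571 = 1.0321
χ² = 1.8349 + 1.3762 + 1.3762 + 1.0321 = 5.619
df = (2−1)(2−1) = 1. Since 5.619 < 6.635, fail to reject the null hypothesis of independence at α = 0.01.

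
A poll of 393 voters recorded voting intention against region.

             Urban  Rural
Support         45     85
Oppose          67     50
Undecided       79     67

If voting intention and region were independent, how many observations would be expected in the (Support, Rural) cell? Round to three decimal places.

Row total (Support) = 130; column total (Rural) = 202; grand total N = 393.
Expected count = (row total × column total) / N = 130 × 202 / 393 = 66.819.

66.819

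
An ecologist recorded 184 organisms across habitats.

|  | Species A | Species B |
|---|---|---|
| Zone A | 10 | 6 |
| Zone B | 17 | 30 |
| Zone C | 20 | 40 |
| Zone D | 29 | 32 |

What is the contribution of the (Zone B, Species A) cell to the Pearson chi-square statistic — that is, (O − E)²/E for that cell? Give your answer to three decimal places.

0.300

Row total (Zone B) = 47; column total (Species A) = 76; N = 184.
Expected count E = 47 × 76 / 184 = 19.4130.
Contribution = (O − E)²/E = (17 − 19.4130)² / 19.4130 = 0.300.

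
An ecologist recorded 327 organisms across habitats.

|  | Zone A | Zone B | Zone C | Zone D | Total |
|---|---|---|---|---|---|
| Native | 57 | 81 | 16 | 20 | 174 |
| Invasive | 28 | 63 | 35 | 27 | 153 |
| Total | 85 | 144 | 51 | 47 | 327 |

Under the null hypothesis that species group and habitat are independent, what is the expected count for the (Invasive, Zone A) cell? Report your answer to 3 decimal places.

39.771

Row total (Invasive) = 153; column total (Zone A) = 85; grand total N = 327.
Expected count = (row total × column total) / N = 153 × 85 / 327 = 39.771.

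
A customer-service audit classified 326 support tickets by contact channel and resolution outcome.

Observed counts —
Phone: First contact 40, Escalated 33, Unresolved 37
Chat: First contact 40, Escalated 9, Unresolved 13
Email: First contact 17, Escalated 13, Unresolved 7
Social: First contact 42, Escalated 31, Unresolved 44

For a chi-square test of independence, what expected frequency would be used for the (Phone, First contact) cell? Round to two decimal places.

46.90

Row total (Phone) = 110; column total (First contact) = 139; grand total N = 326.
Expected count = (row total × column total) / N = 110 × 139 / 326 = 46.90.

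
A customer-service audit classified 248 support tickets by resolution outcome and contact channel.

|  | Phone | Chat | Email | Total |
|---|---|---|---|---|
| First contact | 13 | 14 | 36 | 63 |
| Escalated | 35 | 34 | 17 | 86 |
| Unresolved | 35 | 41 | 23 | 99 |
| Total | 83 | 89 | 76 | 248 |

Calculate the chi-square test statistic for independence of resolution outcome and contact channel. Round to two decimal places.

28.52

Grand total N = 248.
Expected counts (row total × column total / N):
  First contact, Phone: 63×83/248 = 21.0847
  First contact, Chat: 63×89/248 = 22.6089
  First contact, Email: 63×76/248 = 19.3065
  Escalated, Phone: 86×83/248 = 28.7823
  Escalated, Chat: 86×89/248 = 30.8629
  Escalated, Email: 86×76/248 = 26.3548
  Unresolved, Phone: 99×83/248 = 33.1331
  Unresolved, Chat: 99×89/248 = 35.5282
  Unresolved, Email: 99×76/248 = 30.3387
Contributions (O − E)²/E:
  (13 − 21.0847)²/21.0847 = 3.1000
  (14 − 22.6089)²/22.6089 = 3.2781
  (36 − 19.3065)²/19.3065 = 14.4342
  (35 − 28.7823)²/28.7823 = 1.3432
  (34 − 30.8629)²/30.8629 = 0.3189
  (17 − 26.3548)²/26.3548 = 3.3205
  (35 − 33.1331)²/33.1331 = 0.1052
  (41 − 35.5282)²/35.5282 = 0.8427
  (23 − 30.3387)²/30.3387 = 1.7752
χ² = 3.1000 + 3.2781 + 14.4342 + 1.3432 + 0.3189 + 3.3205 + 0.1052 + 0.8427 + 1.7752 = 28.52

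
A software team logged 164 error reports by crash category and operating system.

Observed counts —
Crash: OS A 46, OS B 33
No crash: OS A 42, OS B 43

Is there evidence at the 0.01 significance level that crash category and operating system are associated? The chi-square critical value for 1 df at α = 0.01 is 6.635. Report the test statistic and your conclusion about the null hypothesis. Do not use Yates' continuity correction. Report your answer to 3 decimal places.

Row totals: 79, 85. Column totals: 88, 76. Grand total N = 164.
Expected counts (row total × column total / N):
  Crash, OS A: 79×88/164 = 42.3902
  Crash, OS B: 79×76/164 = 36.6098
  No crash, OS A: 85×88/164 = 45.6098
  No crash, OS B: 85×76/164 = 39.3902
Contributions (O − E)²/E:
  (46 − 42.3902)²/42.3902 = 0.3074
  (33 − 36.6098)²/36.6098 = 0.3559
  (42 − 45.6098)²/45.6098 = 0.2857
  (43 − 39.3902)²/39.3902 = 0.3308
χ² = 0.3074 + 0.3559 + 0.2857 + 0.3308 = 1.280
df = (2−1)(2−1) = 1. Since 1.280 < 6.635, fail to reject the null hypothesis of independence at α = 0.01.

1.280; fail to reject H₀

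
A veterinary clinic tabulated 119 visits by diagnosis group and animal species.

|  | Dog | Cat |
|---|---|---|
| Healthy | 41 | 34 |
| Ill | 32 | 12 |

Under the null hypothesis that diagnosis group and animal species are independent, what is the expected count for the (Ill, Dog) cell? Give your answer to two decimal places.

Row total (Ill) = 44; column total (Dog) = 73; grand total N = 119.
Expected count = (row total × column total) / N = 44 × 73 / 119 = 26.99.

26.99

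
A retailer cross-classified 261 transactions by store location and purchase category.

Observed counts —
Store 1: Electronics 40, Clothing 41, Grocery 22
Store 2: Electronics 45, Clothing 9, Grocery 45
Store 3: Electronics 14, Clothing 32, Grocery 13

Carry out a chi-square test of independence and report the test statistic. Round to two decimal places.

43.84

Row totals: 103, 99, 59. Column totals: 99, 82, 80. Grand total N = 261.
Expected counts (row total × column total / N):
  Store 1, Electronics: 103×99/261 = 39.069
  Store 1, Clothing: 103×82/261 = 32.360
  Store 1, Grocery: 103×80/261 = 31.571
  Store 2, Electronics: 99×99/261 = 37.552
  Store 2, Clothing: 99×82/261 = 31.103
  Store 2, Grocery: 99×80/261 = 30.345
  Store 3, Electronics: 59×99/261 = 22.379
  Store 3, Clothing: 59×82/261 = 18.536
  Store 3, Grocery: 59×80/261 = 18.084
Contributions (O − E)²/E:
  (40 − 39.069)²/39.069 = 0.0222
  (41 − 32.360)²/32.360 = 2.3068
  (22 − 31.571)²/31.571 = 2.9015
  (45 − 37.552)²/37.552 = 1.4772
  (9 − 31.103)²/31.103 = 15.7073
  (45 − 30.345)²/30.345 = 7.0776
  (14 − 22.379)²/22.379 = 3.1372
  (32 − 18.536)²/18.536 = 9.7798
  (13 − 18.084)²/18.084 = 1.4293
χ² = 0.0222 + 2.3068 + 2.9015 + 1.4772 + 15.7073 + 7.0776 + 3.1372 + 9.7798 + 1.4293 = 43.84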